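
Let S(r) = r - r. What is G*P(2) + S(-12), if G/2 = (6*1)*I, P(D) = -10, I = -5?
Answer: 600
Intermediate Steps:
S(r) = 0
G = -60 (G = 2*((6*1)*(-5)) = 2*(6*(-5)) = 2*(-30) = -60)
G*P(2) + S(-12) = -60*(-10) + 0 = 600 + 0 = 600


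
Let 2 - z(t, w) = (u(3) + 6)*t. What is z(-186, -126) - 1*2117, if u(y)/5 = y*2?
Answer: 4581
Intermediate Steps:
u(y) = 10*y (u(y) = 5*(y*2) = 5*(2*y) = 10*y)
z(t, w) = 2 - 36*t (z(t, w) = 2 - (10*3 + 6)*t = 2 - (30 + 6)*t = 2 - 36*t)
z(-186, -126) - 1*2117 = (2 - 36*(-186)) - 1*2117 = (2 + 6696) - 2117 = 6698 - 2117 = 4581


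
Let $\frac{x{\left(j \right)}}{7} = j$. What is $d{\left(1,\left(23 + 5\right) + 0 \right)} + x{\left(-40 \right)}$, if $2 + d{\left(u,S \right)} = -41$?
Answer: $-323$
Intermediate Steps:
$d{\left(u,S \right)} = -43$ ($d{\left(u,S \right)} = -2 - 41 = -43$)
$x{\left(j \right)} = 7 j$
$d{\left(1,\left(23 + 5\right) + 0 \right)} + x{\left(-40 \right)} = -43 + 7 \left(-40\right) = -43 - 280 = -323$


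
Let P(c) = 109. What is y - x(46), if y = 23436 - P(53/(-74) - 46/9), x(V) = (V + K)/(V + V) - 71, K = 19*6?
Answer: 538114/23 ≈ 23396.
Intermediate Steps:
K = 114
x(V) = -71 + (114 + V)/(2*V) (x(V) = (V + 114)/(V + V) - 71 = (114 + V)/((2*V)) - 71 = (114 + V)*(1/(2*V)) - 71 = (114 + V)/(2*V) - 71 = -71 + (114 + V)/(2*V))
y = 23327 (y = 23436 - 1*109 = 23436 - 109 = 23327)
y - x(46) = 23327 - (-141/2 + 57/46) = 23327 - 1*(-1593/23) = 23327 + 1593/23 = 538114/23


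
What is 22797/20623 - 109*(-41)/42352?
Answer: 1057662731/873425296 ≈ 1.2109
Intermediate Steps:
22797/20623 - 109*(-41)/42352 = 22797*(1/20623) + 4469*(1/42352) = 22797/20623 + 4469/42352 = 1057662731/873425296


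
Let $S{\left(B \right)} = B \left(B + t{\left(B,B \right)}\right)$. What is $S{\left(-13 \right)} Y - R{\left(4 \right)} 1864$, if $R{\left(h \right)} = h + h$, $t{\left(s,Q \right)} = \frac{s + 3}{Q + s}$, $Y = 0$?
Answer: $-14912$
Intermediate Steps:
$t{\left(s,Q \right)} = \frac{3 + s}{Q + s}$
$R{\left(h \right)} = 2 h$
$S{\left(B \right)} = B \left(B + \frac{3 + B}{2 B}\right)$ ($S{\left(B \right)} = B \left(B + \frac{3 + B}{B + B}\right) = B \left(B + \frac{3 + B}{2 B}\right)$)
$S{\left(-13 \right)} Y - R{\left(4 \right)} 1864 = \left(\frac{3}{2} + \left(-13\right)^{2} + \frac{1}{2} \left(-13\right)\right) 0 - 2 \cdot 4 \cdot 1864 = \left(\frac{3}{2} + 169 - \frac{13}{2}\right) 0 - 8 \cdot 1864 = 164 \cdot 0 - 14912 = 0 - 14912 = -14912$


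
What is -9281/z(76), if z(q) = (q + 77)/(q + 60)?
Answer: -74248/9 ≈ -8249.8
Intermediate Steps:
z(q) = (77 + q)/(60 + q)
-9281/z(76) = -9281*(60 + 76)/(77 + 76) = -9281/(153/136) = -9281/((1/136)*153) = -9281/9/8 = -9281*8/9 = -74248/9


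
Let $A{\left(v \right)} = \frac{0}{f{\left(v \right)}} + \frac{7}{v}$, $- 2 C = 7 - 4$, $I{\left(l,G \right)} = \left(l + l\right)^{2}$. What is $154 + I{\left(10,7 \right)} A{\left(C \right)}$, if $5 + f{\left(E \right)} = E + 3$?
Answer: $- \frac{5138}{3} \approx -1712.7$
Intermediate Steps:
$f{\left(E \right)} = -2 + E$ ($f{\left(E \right)} = -5 + \left(E + 3\right) = -5 + \left(3 + E\right) = -2 + E$)
$I{\left(l,G \right)} = 4 l^{2}$ ($I{\left(l,G \right)} = \left(2 l\right)^{2} = 4 l^{2}$)
$C = - \frac{3}{2}$ ($C = - \frac{7 - 4}{2} = \left(- \frac{1}{2}\right) 3 = - \frac{3}{2} \approx -1.5$)
$A{\left(v \right)} = \frac{7}{v}$ ($A{\left(v \right)} = \frac{0}{-2 + v} + \frac{7}{v} = 0 + \frac{7}{v} = \frac{7}{v}$)
$154 + I{\left(10,7 \right)} A{\left(C \right)} = 154 + 4 \cdot 10^{2} \frac{7}{- \frac{3}{2}} = 154 + 4 \cdot 100 \cdot 7 \left(- \frac{2}{3}\right) = 154 + 400 \left(- \frac{14}{3}\right) = 154 - \frac{5600}{3} = - \frac{5138}{3}$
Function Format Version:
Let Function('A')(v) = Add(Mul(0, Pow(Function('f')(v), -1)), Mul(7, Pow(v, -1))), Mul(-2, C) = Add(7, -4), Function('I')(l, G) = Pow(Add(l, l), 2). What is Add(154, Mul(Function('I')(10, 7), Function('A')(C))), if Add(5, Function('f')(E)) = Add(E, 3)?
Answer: Rational(-5138, 3) ≈ -1712.7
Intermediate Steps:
Function('f')(E) = Add(-2, E) (Function('f')(E) = Add(-5, Add(E, 3)) = Add(-5, Add(3, E)) = Add(-2, E))
Function('I')(l, G) = Mul(4, Pow(l, 2)) (Function('I')(l, G) = Pow(Mul(2, l), 2) = Mul(4, Pow(l, 2)))
C = Rational(-3, 2) (C = Mul(Rational(-1, 2), Add(7, -4)) = Mul(Rational(-1, 2), 3) = Rational(-3, 2) ≈ -1.5000)
Function('A')(v) = Mul(7, Pow(v, -1)) (Function('A')(v) = Add(Mul(0, Pow(Add(-2, v), -1)), Mul(7, Pow(v, -1))) = Add(0, Mul(7, Pow(v, -1))) = Mul(7, Pow(v, -1)))
Add(154, Mul(Function('I')(10, 7), Function('A')(C))) = Add(154, Mul(Mul(4, Pow(10, 2)), Mul(7, Pow(Rational(-3, 2), -1)))) = Add(154, Mul(Mul(4, 100), Mul(7, Rational(-2, 3)))) = Add(154, Mul(400, Rational(-14, 3))) = Add(154, Rational(-5600, 3)) = Rational(-5138, 3)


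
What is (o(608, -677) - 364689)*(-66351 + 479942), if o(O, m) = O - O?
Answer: -150832088199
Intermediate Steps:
o(O, m) = 0
(o(608, -677) - 364689)*(-66351 + 479942) = (0 - 364689)*(-66351 + 479942) = -364689*413591 = -150832088199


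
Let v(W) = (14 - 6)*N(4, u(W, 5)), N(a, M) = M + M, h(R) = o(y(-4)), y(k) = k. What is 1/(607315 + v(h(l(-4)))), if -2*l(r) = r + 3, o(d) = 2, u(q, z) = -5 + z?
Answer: 1/607315 ≈ 1.6466e-6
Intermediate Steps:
l(r) = -3/2 - r/2 (l(r) = -(r + 3)/2 = -(3 + r)/2 = -3/2 - r/2)
h(R) = 2
N(a, M) = 2*M
v(W) = 0 (v(W) = (14 - 6)*(2*(-5 + 5)) = 8*(2*0) = 8*0 = 0)
1/(607315 + v(h(l(-4)))) = 1/(607315 + 0) = 1/607315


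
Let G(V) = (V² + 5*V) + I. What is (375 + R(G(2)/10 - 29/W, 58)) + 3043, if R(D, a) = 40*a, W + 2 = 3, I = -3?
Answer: 5738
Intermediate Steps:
W = 1 (W = -2 + 3 = 1)
G(V) = -3 + V² + 5*V (G(V) = (V² + 5*V) - 3 = -3 + V² + 5*V)
(375 + R(G(2)/10 - 29/W, 58)) + 3043 = (375 + 40*58) + 3043 = (375 + 2320) + 3043 = 2695 + 3043 = 5738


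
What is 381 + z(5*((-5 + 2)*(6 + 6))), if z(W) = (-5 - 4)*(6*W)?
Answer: 10101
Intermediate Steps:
z(W) = -54*W
381 + z(5*((-5 + 2)*(6 + 6))) = 381 - 270*(-5 + 2)*(6 + 6) = 381 - 270*(-3*12) = 381 - 270*(-36) = 381 - 54*(-180) = 381 + 9720 = 10101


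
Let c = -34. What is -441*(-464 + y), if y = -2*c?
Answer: 174636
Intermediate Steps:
y = 68 (y = -2*(-34) = 68)
-441*(-464 + y) = -441*(-464 + 68) = -441*(-396) = 174636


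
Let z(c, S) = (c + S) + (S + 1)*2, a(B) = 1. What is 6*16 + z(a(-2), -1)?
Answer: 96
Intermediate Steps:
z(c, S) = 2 + c + 3*S (z(c, S) = (S + c) + (1 + S)*2 = (S + c) + (2 + 2*S) = 2 + c + 3*S)
6*16 + z(a(-2), -1) = 6*16 + (2 + 1 + 3*(-1)) = 96 + (2 + 1 - 3) = 96 + 0 = 96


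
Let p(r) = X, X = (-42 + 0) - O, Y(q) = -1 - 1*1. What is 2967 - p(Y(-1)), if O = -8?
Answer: 3001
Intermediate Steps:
Y(q) = -2 (Y(q) = -1 - 1 = -2)
X = -34 (X = (-42 + 0) - 1*(-8) = -42 + 8 = -34)
p(r) = -34
2967 - p(Y(-1)) = 2967 - 1*(-34) = 2967 + 34 = 3001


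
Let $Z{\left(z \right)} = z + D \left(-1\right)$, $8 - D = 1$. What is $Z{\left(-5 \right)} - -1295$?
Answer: $1283$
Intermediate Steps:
$D = 7$ ($D = 8 - 1 = 7$)
$Z{\left(z \right)} = -7 + z$ ($Z{\left(z \right)} = z + 7 \left(-1\right) = z - 7 = -7 + z$)
$Z{\left(-5 \right)} - -1295 = \left(-7 - 5\right) - -1295 = -12 + 1295 = 1283$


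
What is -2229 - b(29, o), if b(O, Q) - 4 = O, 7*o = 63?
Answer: -2262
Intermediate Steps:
o = 9 (o = (1/7)*63 = 9)
b(O, Q) = 4 + O
-2229 - b(29, o) = -2229 - (4 + 29) = -2229 - 1*33 = -2229 - 33 = -2262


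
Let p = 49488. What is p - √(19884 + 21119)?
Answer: 49488 - √41003 ≈ 49286.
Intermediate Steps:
p - √(19884 + 21119) = 49488 - √(19884 + 21119) = 49488 - √41003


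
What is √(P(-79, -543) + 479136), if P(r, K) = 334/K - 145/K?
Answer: √15696963093/181 ≈ 692.20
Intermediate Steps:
P(r, K) = 189/K
√(P(-79, -543) + 479136) = √(189/(-543) + 479136) = √(189*(-1/543) + 479136) = √(-63/181 + 479136) = √(86723553/181) = √15696963093/181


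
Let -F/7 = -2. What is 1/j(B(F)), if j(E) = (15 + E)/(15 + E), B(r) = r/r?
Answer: 1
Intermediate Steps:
F = 14 (F = -7*(-2) = 14)
B(r) = 1
j(E) = 1
1/j(B(F)) = 1/1 = 1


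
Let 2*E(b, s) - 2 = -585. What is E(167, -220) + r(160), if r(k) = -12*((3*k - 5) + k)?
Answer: -15823/2 ≈ -7911.5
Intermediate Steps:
r(k) = 60 - 48*k (r(k) = -12*((-5 + 3*k) + k) = -12*(-5 + 4*k) = 60 - 48*k)
E(b, s) = -583/2 (E(b, s) = 1 + (½)*(-585) = 1 - 585/2 = -583/2)
E(167, -220) + r(160) = -583/2 + (60 - 48*160) = -583/2 + (60 - 7680) = -583/2 - 7620 = -15823/2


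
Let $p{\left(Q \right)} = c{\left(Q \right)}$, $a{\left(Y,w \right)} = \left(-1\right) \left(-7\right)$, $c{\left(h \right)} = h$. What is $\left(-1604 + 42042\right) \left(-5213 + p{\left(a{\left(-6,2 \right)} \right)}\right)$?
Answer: $-210520228$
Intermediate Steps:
$a{\left(Y,w \right)} = 7$
$p{\left(Q \right)} = Q$
$\left(-1604 + 42042\right) \left(-5213 + p{\left(a{\left(-6,2 \right)} \right)}\right) = \left(-1604 + 42042\right) \left(-5213 + 7\right) = 40438 \left(-5206\right) = -210520228$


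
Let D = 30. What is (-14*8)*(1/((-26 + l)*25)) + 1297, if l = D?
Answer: 32397/25 ≈ 1295.9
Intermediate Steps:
l = 30
(-14*8)*(1/((-26 + l)*25)) + 1297 = (-14*8)*(1/((-26 + 30)*25)) + 1297 = -112/(4*25) + 1297 = -28/25 + 1297 = 32397/25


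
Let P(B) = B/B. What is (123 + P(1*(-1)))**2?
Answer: 15376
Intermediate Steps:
P(B) = 1
(123 + P(1*(-1)))**2 = (123 + 1)**2 = 124**2 = 15376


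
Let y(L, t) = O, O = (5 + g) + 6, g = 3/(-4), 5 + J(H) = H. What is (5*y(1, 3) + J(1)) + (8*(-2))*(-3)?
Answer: 381/4 ≈ 95.250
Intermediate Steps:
J(H) = -5 + H
g = -¾ (g = 3*(-¼) = -¾ ≈ -0.75000)
O = 41/4 (O = (5 - ¾) + 6 = 17/4 + 6 = 41/4 ≈ 10.250)
y(L, t) = 41/4
(5*y(1, 3) + J(1)) + (8*(-2))*(-3) = (5*(41/4) + (-5 + 1)) + (8*(-2))*(-3) = (205/4 - 4) - 16*(-3) = 189/4 + 48 = 381/4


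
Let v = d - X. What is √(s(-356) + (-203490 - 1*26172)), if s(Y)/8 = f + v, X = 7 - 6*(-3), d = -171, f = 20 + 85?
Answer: I*√230390 ≈ 479.99*I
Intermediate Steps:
f = 105
X = 25 (X = 7 + 18 = 25)
v = -196 (v = -171 - 1*25 = -171 - 25 = -196)
s(Y) = -728 (s(Y) = 8*(105 - 196) = 8*(-91) = -728)
√(s(-356) + (-203490 - 1*26172)) = √(-728 + (-203490 - 1*26172)) = √(-728 + (-203490 - 26172)) = √(-728 - 229662) = √(-230390) = I*√230390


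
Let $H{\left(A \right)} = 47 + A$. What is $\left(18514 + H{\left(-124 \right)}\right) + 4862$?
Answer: $23299$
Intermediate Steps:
$\left(18514 + H{\left(-124 \right)}\right) + 4862 = \left(18514 + \left(47 - 124\right)\right) + 4862 = \left(18514 - 77\right) + 4862 = 18437 + 4862 = 23299$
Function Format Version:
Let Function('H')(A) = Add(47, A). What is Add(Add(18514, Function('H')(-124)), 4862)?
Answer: 23299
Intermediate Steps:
Add(Add(18514, Function('H')(-124)), 4862) = Add(Add(18514, Add(47, -124)), 4862) = Add(Add(18514, -77), 4862) = Add(18437, 4862) = 23299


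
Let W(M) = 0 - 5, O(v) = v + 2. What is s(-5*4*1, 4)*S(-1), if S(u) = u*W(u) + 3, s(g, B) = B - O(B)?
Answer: -16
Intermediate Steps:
O(v) = 2 + v
W(M) = -5
s(g, B) = -2 (s(g, B) = B - (2 + B) = B + (-2 - B) = -2)
S(u) = 3 - 5*u (S(u) = u*(-5) + 3 = -5*u + 3 = 3 - 5*u)
s(-5*4*1, 4)*S(-1) = -2*(3 - 5*(-1)) = -2*(3 + 5) = -2*8 = -16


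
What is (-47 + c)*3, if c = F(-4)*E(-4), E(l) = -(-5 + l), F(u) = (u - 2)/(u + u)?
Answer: -483/4 ≈ -120.75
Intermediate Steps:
F(u) = (-2 + u)/(2*u) (F(u) = (-2 + u)/((2*u)) = (-2 + u)*(1/(2*u)) = (-2 + u)/(2*u))
E(l) = 5 - l
c = 27/4 (c = ((½)*(-2 - 4)/(-4))*(5 - 1*(-4)) = ((½)*(-¼)*(-6))*(5 + 4) = (¾)*9 = 27/4 ≈ 6.7500)
(-47 + c)*3 = (-47 + 27/4)*3 = -161/4*3 = -483/4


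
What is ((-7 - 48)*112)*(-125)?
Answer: 770000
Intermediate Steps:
((-7 - 48)*112)*(-125) = -55*112*(-125) = -6160*(-125) = 770000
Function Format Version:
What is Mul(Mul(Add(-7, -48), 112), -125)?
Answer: 770000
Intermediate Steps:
Mul(Mul(Add(-7, -48), 112), -125) = Mul(Mul(-55, 112), -125) = Mul(-6160, -125) = 770000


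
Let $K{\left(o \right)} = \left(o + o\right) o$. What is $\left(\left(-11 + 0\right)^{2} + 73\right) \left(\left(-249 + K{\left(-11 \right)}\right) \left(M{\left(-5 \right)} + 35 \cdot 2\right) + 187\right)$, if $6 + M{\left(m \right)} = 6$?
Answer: $-58782$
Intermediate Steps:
$M{\left(m \right)} = 0$ ($M{\left(m \right)} = -6 + 6 = 0$)
$K{\left(o \right)} = 2 o^{2}$ ($K{\left(o \right)} = 2 o o = 2 o^{2}$)
$\left(\left(-11 + 0\right)^{2} + 73\right) \left(\left(-249 + K{\left(-11 \right)}\right) \left(M{\left(-5 \right)} + 35 \cdot 2\right) + 187\right) = \left(\left(-11 + 0\right)^{2} + 73\right) \left(\left(-249 + 2 \left(-11\right)^{2}\right) \left(0 + 35 \cdot 2\right) + 187\right) = \left(\left(-11\right)^{2} + 73\right) \left(\left(-249 + 2 \cdot 121\right) \left(0 + 70\right) + 187\right) = \left(121 + 73\right) \left(\left(-249 + 242\right) 70 + 187\right) = 194 \left(\left(-7\right) 70 + 187\right) = 194 \left(-490 + 187\right) = 194 \left(-303\right) = -58782$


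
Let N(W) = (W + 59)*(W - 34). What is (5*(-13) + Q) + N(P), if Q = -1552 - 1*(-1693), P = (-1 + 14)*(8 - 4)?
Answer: 2074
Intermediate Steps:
P = 52 (P = 13*4 = 52)
N(W) = (-34 + W)*(59 + W) (N(W) = (59 + W)*(-34 + W) = (-34 + W)*(59 + W))
Q = 141 (Q = -1552 + 1693 = 141)
(5*(-13) + Q) + N(P) = (5*(-13) + 141) + (-2006 + 52**2 + 25*52) = (-65 + 141) + (-2006 + 2704 + 1300) = 76 + 1998 = 2074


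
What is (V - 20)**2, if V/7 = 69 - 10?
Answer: 154449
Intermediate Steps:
V = 413 (V = 7*(69 - 10) = 7*59 = 413)
(V - 20)**2 = (413 - 20)**2 = 393**2 = 154449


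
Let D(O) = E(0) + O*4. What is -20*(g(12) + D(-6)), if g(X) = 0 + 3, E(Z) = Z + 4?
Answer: 340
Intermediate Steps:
E(Z) = 4 + Z
g(X) = 3
D(O) = 4 + 4*O (D(O) = (4 + 0) + O*4 = 4 + 4*O)
-20*(g(12) + D(-6)) = -20*(3 + (4 + 4*(-6))) = -20*(3 + (4 - 24)) = -20*(3 - 20) = -20*(-17) = 340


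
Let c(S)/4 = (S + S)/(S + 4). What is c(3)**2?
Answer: 576/49 ≈ 11.755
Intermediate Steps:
c(S) = 8*S/(4 + S) (c(S) = 4*((S + S)/(S + 4)) = 4*((2*S)/(4 + S)) = 4*(2*S/(4 + S)) = 8*S/(4 + S))
c(3)**2 = (8*3/(4 + 3))**2 = (8*3/7)**2 = (8*3*(1/7))**2 = (24/7)**2 = 576/49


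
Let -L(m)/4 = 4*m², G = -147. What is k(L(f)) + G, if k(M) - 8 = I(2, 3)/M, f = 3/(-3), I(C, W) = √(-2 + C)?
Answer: -139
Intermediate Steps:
f = -1 (f = 3*(-⅓) = -1)
L(m) = -16*m²
k(M) = 8 (k(M) = 8 + √(-2 + 2)/M = 8 + √0/M = 8 + 0/M = 8 + 0 = 8)
k(L(f)) + G = 8 - 147 = -139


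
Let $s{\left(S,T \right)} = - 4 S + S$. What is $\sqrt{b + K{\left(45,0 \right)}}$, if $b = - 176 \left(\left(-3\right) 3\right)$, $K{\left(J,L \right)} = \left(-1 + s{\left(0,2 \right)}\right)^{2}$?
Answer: $\sqrt{1585} \approx 39.812$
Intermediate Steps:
$s{\left(S,T \right)} = - 3 S$
$K{\left(J,L \right)} = 1$ ($K{\left(J,L \right)} = \left(-1 - 0\right)^{2} = \left(-1 + 0\right)^{2} = \left(-1\right)^{2} = 1$)
$b = 1584$ ($b = \left(-176\right) \left(-9\right) = 1584$)
$\sqrt{b + K{\left(45,0 \right)}} = \sqrt{1584 + 1} = \sqrt{1585}$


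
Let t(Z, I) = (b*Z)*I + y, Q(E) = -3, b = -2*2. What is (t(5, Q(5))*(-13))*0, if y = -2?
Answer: 0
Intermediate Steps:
b = -4
t(Z, I) = -2 - 4*I*Z (t(Z, I) = (-4*Z)*I - 2 = -4*I*Z - 2 = -2 - 4*I*Z)
(t(5, Q(5))*(-13))*0 = ((-2 - 4*(-3)*5)*(-13))*0 = ((-2 + 60)*(-13))*0 = (58*(-13))*0 = -754*0 = 0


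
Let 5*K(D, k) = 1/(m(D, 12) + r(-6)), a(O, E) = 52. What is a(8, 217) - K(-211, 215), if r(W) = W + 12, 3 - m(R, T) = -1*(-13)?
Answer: 1041/20 ≈ 52.050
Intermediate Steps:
m(R, T) = -10 (m(R, T) = 3 - (-1)*(-13) = 3 - 1*13 = 3 - 13 = -10)
r(W) = 12 + W
K(D, k) = -1/20 (K(D, k) = 1/(5*(-10 + (12 - 6))) = 1/(5*(-10 + 6)) = (1/5)/(-4) = (1/5)*(-1/4) = -1/20)
a(8, 217) - K(-211, 215) = 52 - 1*(-1/20) = 52 + 1/20 = 1041/20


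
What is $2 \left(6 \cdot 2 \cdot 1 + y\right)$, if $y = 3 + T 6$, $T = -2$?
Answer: $6$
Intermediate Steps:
$y = -9$ ($y = 3 - 12 = -9$)
$2 \left(6 \cdot 2 \cdot 1 + y\right) = 2 \left(6 \cdot 2 \cdot 1 - 9\right) = 2 \left(12 \cdot 1 - 9\right) = 2 \left(12 - 9\right) = 2 \cdot 3 = 6$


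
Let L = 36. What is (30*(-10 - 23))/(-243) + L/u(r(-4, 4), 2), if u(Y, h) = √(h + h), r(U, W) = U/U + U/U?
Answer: 596/27 ≈ 22.074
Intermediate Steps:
r(U, W) = 2 (r(U, W) = 1 + 1 = 2)
u(Y, h) = √2*√h (u(Y, h) = √(2*h) = √2*√h)
(30*(-10 - 23))/(-243) + L/u(r(-4, 4), 2) = (30*(-10 - 23))/(-243) + 36/((√2*√2)) = (30*(-33))*(-1/243) + 36/2 = -990*(-1/243) + 36*(½) = 110/27 + 18 = 596/27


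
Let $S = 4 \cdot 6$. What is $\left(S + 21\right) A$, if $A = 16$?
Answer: $720$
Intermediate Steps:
$S = 24$
$\left(S + 21\right) A = \left(24 + 21\right) 16 = 45 \cdot 16 = 720$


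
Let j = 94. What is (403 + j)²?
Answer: 247009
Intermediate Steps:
(403 + j)² = (403 + 94)² = 497² = 247009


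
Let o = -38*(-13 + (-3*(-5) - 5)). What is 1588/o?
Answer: 794/57 ≈ 13.930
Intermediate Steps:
o = 114 (o = -38*(-13 + (15 - 5)) = -38*(-13 + 10) = -38*(-3) = 114)
1588/o = 1588/114 = 1588*(1/114) = 794/57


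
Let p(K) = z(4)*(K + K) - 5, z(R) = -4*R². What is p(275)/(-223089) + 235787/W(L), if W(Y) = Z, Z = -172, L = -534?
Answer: -17531810261/12790436 ≈ -1370.7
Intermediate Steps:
W(Y) = -172
p(K) = -5 - 128*K (p(K) = (-4*4²)*(K + K) - 5 = (-4*16)*(2*K) - 5 = -128*K - 5 = -5 - 128*K)
p(275)/(-223089) + 235787/W(L) = (-5 - 128*275)/(-223089) + 235787/(-172) = (-5 - 35200)*(-1/223089) + 235787*(-1/172) = -35205*(-1/223089) - 235787/172 = 11735/74363 - 235787/172 = -17531810261/12790436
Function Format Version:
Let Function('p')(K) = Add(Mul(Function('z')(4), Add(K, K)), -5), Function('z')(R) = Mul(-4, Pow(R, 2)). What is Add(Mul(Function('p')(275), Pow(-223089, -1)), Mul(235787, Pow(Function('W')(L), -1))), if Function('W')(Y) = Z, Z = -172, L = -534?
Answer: Rational(-17531810261, 12790436) ≈ -1370.7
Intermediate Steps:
Function('W')(Y) = -172
Function('p')(K) = Add(-5, Mul(-128, K)) (Function('p')(K) = Add(Mul(Mul(-4, Pow(4, 2)), Add(K, K)), -5) = Add(Mul(Mul(-4, 16), Mul(2, K)), -5) = Add(Mul(-64, Mul(2, K)), -5) = Add(Mul(-128, K), -5) = Add(-5, Mul(-128, K)))
Add(Mul(Function('p')(275), Pow(-223089, -1)), Mul(235787, Pow(Function('W')(L), -1))) = Add(Mul(Add(-5, Mul(-128, 275)), Pow(-223089, -1)), Mul(235787, Pow(-172, -1))) = Add(Mul(Add(-5, -35200), Rational(-1, 223089)), Mul(235787, Rational(-1, 172))) = Add(Mul(-35205, Rational(-1, 223089)), Rational(-235787, 172)) = Add(Rational(11735, 74363), Rational(-235787, 172)) = Rational(-17531810261, 12790436)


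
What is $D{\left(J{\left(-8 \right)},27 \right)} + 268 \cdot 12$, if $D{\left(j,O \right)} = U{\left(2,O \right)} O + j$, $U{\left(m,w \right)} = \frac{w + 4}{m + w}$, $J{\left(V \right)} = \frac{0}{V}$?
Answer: $\frac{94101}{29} \approx 3244.9$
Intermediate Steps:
$J{\left(V \right)} = 0$
$U{\left(m,w \right)} = \frac{4 + w}{m + w}$
$D{\left(j,O \right)} = j + \frac{O \left(4 + O\right)}{2 + O}$ ($D{\left(j,O \right)} = \frac{4 + O}{2 + O} O + j = \frac{O \left(4 + O\right)}{2 + O} + j = j + \frac{O \left(4 + O\right)}{2 + O}$)
$D{\left(J{\left(-8 \right)},27 \right)} + 268 \cdot 12 = \frac{27 \left(4 + 27\right) + 0 \left(2 + 27\right)}{2 + 27} + 268 \cdot 12 = \frac{27 \cdot 31 + 0 \cdot 29}{29} + 3216 = \frac{837 + 0}{29} + 3216 = \frac{1}{29} \cdot 837 + 3216 = \frac{837}{29} + 3216 = \frac{94101}{29}$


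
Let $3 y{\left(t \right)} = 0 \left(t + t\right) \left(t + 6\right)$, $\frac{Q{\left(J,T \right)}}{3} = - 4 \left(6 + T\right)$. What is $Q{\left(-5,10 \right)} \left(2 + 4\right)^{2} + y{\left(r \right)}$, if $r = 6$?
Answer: $-6912$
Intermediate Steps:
$Q{\left(J,T \right)} = -72 - 12 T$ ($Q{\left(J,T \right)} = 3 \left(- 4 \left(6 + T\right)\right) = 3 \left(-24 - 4 T\right) = -72 - 12 T$)
$y{\left(t \right)} = 0$ ($y{\left(t \right)} = \frac{0 \left(t + t\right) \left(t + 6\right)}{3} = \frac{0 \cdot 2 t \left(6 + t\right)}{3} = \frac{1}{3} \cdot 0 = 0$)
$Q{\left(-5,10 \right)} \left(2 + 4\right)^{2} + y{\left(r \right)} = \left(-72 - 120\right) \left(2 + 4\right)^{2} + 0 = \left(-72 - 120\right) 6^{2} + 0 = \left(-192\right) 36 + 0 = -6912 + 0 = -6912$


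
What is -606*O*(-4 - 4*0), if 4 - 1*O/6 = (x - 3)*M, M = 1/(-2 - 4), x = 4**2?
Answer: 89688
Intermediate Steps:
x = 16
M = -1/6 (M = 1/(-6) = -1/6 ≈ -0.16667)
O = 37 (O = 24 - 6*(16 - 3)*(-1)/6 = 24 - 78*(-1)/6 = 24 - 6*(-13/6) = 24 + 13 = 37)
-606*O*(-4 - 4*0) = -22422*(-4 - 4*0) = -22422*(-4 + 0) = -22422*(-4) = -606*(-148) = 89688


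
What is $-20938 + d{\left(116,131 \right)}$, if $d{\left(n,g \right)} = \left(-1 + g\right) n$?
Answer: $-5858$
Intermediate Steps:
$d{\left(n,g \right)} = n \left(-1 + g\right)$
$-20938 + d{\left(116,131 \right)} = -20938 + 116 \left(-1 + 131\right) = -20938 + 116 \cdot 130 = -20938 + 15080 = -5858$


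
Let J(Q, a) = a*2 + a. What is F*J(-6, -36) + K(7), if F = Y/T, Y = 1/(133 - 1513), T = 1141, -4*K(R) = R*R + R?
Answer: -1837001/131215 ≈ -14.000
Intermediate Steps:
K(R) = -R/4 - R**2/4 (K(R) = -(R*R + R)/4 = -(R**2 + R)/4 = -(R + R**2)/4 = -R/4 - R**2/4)
J(Q, a) = 3*a (J(Q, a) = 2*a + a = 3*a)
Y = -1/1380 (Y = 1/(-1380) = -1/1380 ≈ -0.00072464)
F = -1/1574580 (F = -1/1380/1141 = -1/1380*1/1141 = -1/1574580 ≈ -6.3509e-7)
F*J(-6, -36) + K(7) = -(-36)/524860 - 1/4*7*(1 + 7) = -1/1574580*(-108) - 1/4*7*8 = 9/131215 - 14 = -1837001/131215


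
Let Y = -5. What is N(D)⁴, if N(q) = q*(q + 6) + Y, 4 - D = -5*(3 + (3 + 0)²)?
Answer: 401025656640625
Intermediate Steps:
D = 64 (D = 4 - (-5)*(3 + (3 + 0)²) = 4 - (-5)*(3 + 3²) = 4 - (-5)*(3 + 9) = 4 - (-5)*12 = 4 - 1*(-60) = 4 + 60 = 64)
N(q) = -5 + q*(6 + q) (N(q) = q*(q + 6) - 5 = q*(6 + q) - 5 = -5 + q*(6 + q))
N(D)⁴ = (-5 + 64² + 6*64)⁴ = (-5 + 4096 + 384)⁴ = 4475⁴ = 401025656640625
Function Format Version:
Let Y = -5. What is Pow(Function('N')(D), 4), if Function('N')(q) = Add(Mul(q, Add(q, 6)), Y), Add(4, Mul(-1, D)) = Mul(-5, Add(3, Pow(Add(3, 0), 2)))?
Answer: 401025656640625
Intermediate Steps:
D = 64 (D = Add(4, Mul(-1, Mul(-5, Add(3, Pow(Add(3, 0), 2))))) = Add(4, Mul(-1, Mul(-5, Add(3, Pow(3, 2))))) = Add(4, Mul(-1, Mul(-5, Add(3, 9)))) = Add(4, Mul(-1, Mul(-5, 12))) = Add(4, Mul(-1, -60)) = Add(4, 60) = 64)
Function('N')(q) = Add(-5, Mul(q, Add(6, q))) (Function('N')(q) = Add(Mul(q, Add(q, 6)), -5) = Add(Mul(q, Add(6, q)), -5) = Add(-5, Mul(q, Add(6, q))))
Pow(Function('N')(D), 4) = Pow(Add(-5, Pow(64, 2), Mul(6, 64)), 4) = Pow(Add(-5, 4096, 384), 4) = Pow(4475, 4) = 401025656640625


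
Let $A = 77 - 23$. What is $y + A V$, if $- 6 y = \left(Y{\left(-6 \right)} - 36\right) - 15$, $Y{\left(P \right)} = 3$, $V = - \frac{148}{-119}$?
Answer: $\frac{8944}{119} \approx 75.16$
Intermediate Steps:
$V = \frac{148}{119}$ ($V = \left(-148\right) \left(- \frac{1}{119}\right) = \frac{148}{119} \approx 1.2437$)
$A = 54$
$y = 8$ ($y = - \frac{\left(3 - 36\right) - 15}{6} = - \frac{-33 - 15}{6} = \left(- \frac{1}{6}\right) \left(-48\right) = 8$)
$y + A V = 8 + 54 \cdot \frac{148}{119} = 8 + \frac{7992}{119} = \frac{8944}{119}$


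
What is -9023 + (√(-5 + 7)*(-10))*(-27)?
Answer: -9023 + 270*√2 ≈ -8641.2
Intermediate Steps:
-9023 + (√(-5 + 7)*(-10))*(-27) = -9023 + (√2*(-10))*(-27) = -9023 - 10*√2*(-27) = -9023 + 270*√2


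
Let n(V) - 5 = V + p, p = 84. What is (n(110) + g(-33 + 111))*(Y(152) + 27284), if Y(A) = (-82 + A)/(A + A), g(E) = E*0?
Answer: 825293397/152 ≈ 5.4296e+6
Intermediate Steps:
g(E) = 0
Y(A) = (-82 + A)/(2*A) (Y(A) = (-82 + A)/((2*A)) = (-82 + A)*(1/(2*A)) = (-82 + A)/(2*A))
n(V) = 89 + V (n(V) = 5 + (V + 84) = 5 + (84 + V) = 89 + V)
(n(110) + g(-33 + 111))*(Y(152) + 27284) = ((89 + 110) + 0)*((1/2)*(-82 + 152)/152 + 27284) = (199 + 0)*((1/2)*(1/152)*70 + 27284) = 199*(35/152 + 27284) = 199*(4147203/152) = 825293397/152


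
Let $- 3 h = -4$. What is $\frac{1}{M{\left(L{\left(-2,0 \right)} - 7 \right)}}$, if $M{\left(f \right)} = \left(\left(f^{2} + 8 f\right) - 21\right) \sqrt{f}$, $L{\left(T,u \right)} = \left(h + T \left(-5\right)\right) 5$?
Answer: $\frac{9 \sqrt{447}}{3812612} \approx 4.9908 \cdot 10^{-5}$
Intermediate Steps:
$h = \frac{4}{3}$ ($h = \left(- \frac{1}{3}\right) \left(-4\right) = \frac{4}{3} \approx 1.3333$)
$L{\left(T,u \right)} = \frac{20}{3} - 25 T$ ($L{\left(T,u \right)} = \left(\frac{4}{3} + T \left(-5\right)\right) 5 = \left(\frac{4}{3} - 5 T\right) 5 = \frac{20}{3} - 25 T$)
$M{\left(f \right)} = \sqrt{f} \left(-21 + f^{2} + 8 f\right)$ ($M{\left(f \right)} = \left(-21 + f^{2} + 8 f\right) \sqrt{f} = \sqrt{f} \left(-21 + f^{2} + 8 f\right)$)
$\frac{1}{M{\left(L{\left(-2,0 \right)} - 7 \right)}} = \frac{1}{\sqrt{\left(\frac{20}{3} - -50\right) - 7} \left(-21 + \left(\left(\frac{20}{3} - -50\right) - 7\right)^{2} + 8 \left(\left(\frac{20}{3} - -50\right) - 7\right)\right)} = \frac{1}{\sqrt{\left(\frac{20}{3} + 50\right) - 7} \left(-21 + \left(\left(\frac{20}{3} + 50\right) - 7\right)^{2} + 8 \left(\left(\frac{20}{3} + 50\right) - 7\right)\right)} = \frac{1}{\sqrt{\frac{170}{3} - 7} \left(-21 + \left(\frac{170}{3} - 7\right)^{2} + 8 \left(\frac{170}{3} - 7\right)\right)} = \frac{1}{\sqrt{\frac{149}{3}} \left(-21 + \left(\frac{149}{3}\right)^{2} + 8 \cdot \frac{149}{3}\right)} = \frac{1}{\frac{\sqrt{447}}{3} \left(-21 + \frac{22201}{9} + \frac{1192}{3}\right)} = \frac{1}{\frac{\sqrt{447}}{3} \cdot \frac{25588}{9}} = \frac{1}{\frac{25588}{27} \sqrt{447}} = \frac{9 \sqrt{447}}{3812612}$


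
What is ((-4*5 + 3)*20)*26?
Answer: -8840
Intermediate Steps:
((-4*5 + 3)*20)*26 = ((-20 + 3)*20)*26 = -17*20*26 = -340*26 = -8840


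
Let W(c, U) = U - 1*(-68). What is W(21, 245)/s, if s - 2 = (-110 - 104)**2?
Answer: 313/45798 ≈ 0.0068344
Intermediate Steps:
W(c, U) = 68 + U (W(c, U) = U + 68 = 68 + U)
s = 45798 (s = 2 + (-110 - 104)**2 = 2 + (-214)**2 = 2 + 45796 = 45798)
W(21, 245)/s = (68 + 245)/45798 = 313*(1/45798) = 313/45798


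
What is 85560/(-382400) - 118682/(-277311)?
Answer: 541431691/2651093160 ≈ 0.20423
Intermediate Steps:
85560/(-382400) - 118682/(-277311) = 85560*(-1/382400) - 118682*(-1/277311) = -2139/9560 + 118682/277311 = 541431691/2651093160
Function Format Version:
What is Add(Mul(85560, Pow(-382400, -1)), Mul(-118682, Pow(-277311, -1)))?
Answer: Rational(541431691, 2651093160) ≈ 0.20423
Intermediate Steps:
Add(Mul(85560, Pow(-382400, -1)), Mul(-118682, Pow(-277311, -1))) = Add(Mul(85560, Rational(-1, 382400)), Mul(-118682, Rational(-1, 277311))) = Add(Rational(-2139, 9560), Rational(118682, 277311)) = Rational(541431691, 2651093160)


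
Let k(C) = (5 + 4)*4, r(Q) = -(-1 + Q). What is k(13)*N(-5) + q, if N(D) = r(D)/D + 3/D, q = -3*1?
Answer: -339/5 ≈ -67.800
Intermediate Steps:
r(Q) = 1 - Q
k(C) = 36 (k(C) = 9*4 = 36)
q = -3
N(D) = 3/D + (1 - D)/D (N(D) = (1 - D)/D + 3/D = 3/D + (1 - D)/D)
k(13)*N(-5) + q = 36*((4 - 1*(-5))/(-5)) - 3 = 36*(-(4 + 5)/5) - 3 = 36*(-1/5*9) - 3 = 36*(-9/5) - 3 = -324/5 - 3 = -339/5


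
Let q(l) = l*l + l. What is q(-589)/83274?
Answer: 57722/13879 ≈ 4.1589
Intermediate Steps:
q(l) = l + l² (q(l) = l² + l = l + l²)
q(-589)/83274 = -589*(1 - 589)/83274 = -589*(-588)*(1/83274) = 346332*(1/83274) = 57722/13879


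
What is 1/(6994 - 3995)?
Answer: 1/2999 ≈ 0.00033344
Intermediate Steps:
1/(6994 - 3995) = 1/2999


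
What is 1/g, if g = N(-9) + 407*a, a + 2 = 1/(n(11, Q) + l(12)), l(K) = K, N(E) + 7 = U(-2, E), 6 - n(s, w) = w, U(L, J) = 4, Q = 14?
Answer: -4/2861 ≈ -0.0013981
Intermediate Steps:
n(s, w) = 6 - w
N(E) = -3 (N(E) = -7 + 4 = -3)
a = -7/4 (a = -2 + 1/((6 - 1*14) + 12) = -2 + 1/((6 - 14) + 12) = -2 + 1/(-8 + 12) = -2 + 1/4 = -2 + ¼ = -7/4 ≈ -1.7500)
g = -2861/4 (g = -3 + 407*(-7/4) = -3 - 2849/4 = -2861/4 ≈ -715.25)
1/g = 1/(-2861/4) = -4/2861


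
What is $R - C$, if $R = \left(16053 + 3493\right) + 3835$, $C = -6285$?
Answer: $29666$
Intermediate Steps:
$R = 23381$ ($R = 19546 + 3835 = 23381$)
$R - C = 23381 - -6285 = 23381 + 6285 = 29666$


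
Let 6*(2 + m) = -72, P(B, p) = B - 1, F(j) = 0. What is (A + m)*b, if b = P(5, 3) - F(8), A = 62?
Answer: 192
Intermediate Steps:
P(B, p) = -1 + B
m = -14 (m = -2 + (⅙)*(-72) = -2 - 12 = -14)
b = 4 (b = (-1 + 5) - 1*0 = 4 + 0 = 4)
(A + m)*b = (62 - 14)*4 = 48*4 = 192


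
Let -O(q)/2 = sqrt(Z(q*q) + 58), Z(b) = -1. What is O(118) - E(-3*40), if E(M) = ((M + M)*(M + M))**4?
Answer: -11007531417600000000 - 2*sqrt(57) ≈ -1.1008e+19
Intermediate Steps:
O(q) = -2*sqrt(57) (O(q) = -2*sqrt(-1 + 58) = -2*sqrt(57))
E(M) = 256*M**8 (E(M) = ((2*M)*(2*M))**4 = (4*M**2)**4 = 256*M**8)
O(118) - E(-3*40) = -2*sqrt(57) - 256*(-3*40)**8 = -2*sqrt(57) - 256*(-120)**8 = -2*sqrt(57) - 256*42998169600000000 = -2*sqrt(57) - 1*11007531417600000000 = -2*sqrt(57) - 11007531417600000000 = -11007531417600000000 - 2*sqrt(57)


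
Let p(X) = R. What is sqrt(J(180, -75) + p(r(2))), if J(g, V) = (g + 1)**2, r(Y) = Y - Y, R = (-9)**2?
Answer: sqrt(32842) ≈ 181.22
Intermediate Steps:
R = 81
r(Y) = 0
J(g, V) = (1 + g)**2
p(X) = 81
sqrt(J(180, -75) + p(r(2))) = sqrt((1 + 180)**2 + 81) = sqrt(181**2 + 81) = sqrt(32761 + 81) = sqrt(32842)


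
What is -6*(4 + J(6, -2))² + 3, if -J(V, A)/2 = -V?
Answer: -1533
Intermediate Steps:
J(V, A) = 2*V (J(V, A) = -(-2)*V = 2*V)
-6*(4 + J(6, -2))² + 3 = -6*(4 + 2*6)² + 3 = -6*(4 + 12)² + 3 = -6*16² + 3 = -6*256 + 3 = -1536 + 3 = -1533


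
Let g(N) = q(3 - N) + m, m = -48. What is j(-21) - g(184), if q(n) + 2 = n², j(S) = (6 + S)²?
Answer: -32486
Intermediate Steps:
q(n) = -2 + n²
g(N) = -50 + (3 - N)² (g(N) = (-2 + (3 - N)²) - 48 = -50 + (3 - N)²)
j(-21) - g(184) = (6 - 21)² - (-50 + (-3 + 184)²) = (-15)² - (-50 + 181²) = 225 - (-50 + 32761) = 225 - 1*32711 = 225 - 32711 = -32486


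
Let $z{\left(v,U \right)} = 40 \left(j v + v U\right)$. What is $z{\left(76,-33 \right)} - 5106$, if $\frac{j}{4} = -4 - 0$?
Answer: $-154066$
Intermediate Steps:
$j = -16$ ($j = 4 \left(-4 - 0\right) = 4 \left(-4 + 0\right) = 4 \left(-4\right) = -16$)
$z{\left(v,U \right)} = - 640 v + 40 U v$ ($z{\left(v,U \right)} = 40 \left(- 16 v + v U\right) = 40 \left(- 16 v + U v\right) = - 640 v + 40 U v$)
$z{\left(76,-33 \right)} - 5106 = 40 \cdot 76 \left(-16 - 33\right) - 5106 = 40 \cdot 76 \left(-49\right) - 5106 = -148960 - 5106 = -154066$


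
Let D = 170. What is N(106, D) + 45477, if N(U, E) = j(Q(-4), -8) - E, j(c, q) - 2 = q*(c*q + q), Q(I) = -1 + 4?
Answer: 45565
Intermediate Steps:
Q(I) = 3
j(c, q) = 2 + q*(q + c*q) (j(c, q) = 2 + q*(c*q + q) = 2 + q*(q + c*q))
N(U, E) = 258 - E (N(U, E) = (2 + (-8)**2 + 3*(-8)**2) - E = (2 + 64 + 3*64) - E = (2 + 64 + 192) - E = 258 - E)
N(106, D) + 45477 = (258 - 1*170) + 45477 = (258 - 170) + 45477 = 88 + 45477 = 45565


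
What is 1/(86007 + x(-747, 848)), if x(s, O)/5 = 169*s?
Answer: -1/545208 ≈ -1.8342e-6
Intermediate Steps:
x(s, O) = 845*s (x(s, O) = 5*(169*s) = 845*s)
1/(86007 + x(-747, 848)) = 1/(86007 + 845*(-747)) = 1/(86007 - 631215) = 1/(-545208) = -1/545208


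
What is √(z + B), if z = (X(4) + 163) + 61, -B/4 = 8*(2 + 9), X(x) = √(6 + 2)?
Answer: √(-128 + 2*√2) ≈ 11.188*I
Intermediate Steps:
X(x) = 2*√2 (X(x) = √8 = 2*√2)
B = -352 (B = -32*(2 + 9) = -32*11 = -4*88 = -352)
z = 224 + 2*√2 (z = (2*√2 + 163) + 61 = (163 + 2*√2) + 61 = 224 + 2*√2 ≈ 226.83)
√(z + B) = √((224 + 2*√2) - 352) = √(-128 + 2*√2)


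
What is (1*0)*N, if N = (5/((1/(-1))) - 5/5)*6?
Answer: 0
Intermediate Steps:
N = -36 (N = (5/((1*(-1))) - 5*1/5)*6 = (5/(-1) - 1)*6 = (5*(-1) - 1)*6 = (-5 - 1)*6 = -6*6 = -36)
(1*0)*N = (1*0)*(-36) = 0*(-36) = 0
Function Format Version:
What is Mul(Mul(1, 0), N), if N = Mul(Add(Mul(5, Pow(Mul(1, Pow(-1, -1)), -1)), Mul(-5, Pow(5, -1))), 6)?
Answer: 0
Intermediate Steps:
N = -36 (N = Mul(Add(Mul(5, Pow(Mul(1, -1), -1)), Mul(-5, Rational(1, 5))), 6) = Mul(Add(Mul(5, Pow(-1, -1)), -1), 6) = Mul(Add(Mul(5, -1), -1), 6) = Mul(Add(-5, -1), 6) = Mul(-6, 6) = -36)
Mul(Mul(1, 0), N) = Mul(Mul(1, 0), -36) = Mul(0, -36) = 0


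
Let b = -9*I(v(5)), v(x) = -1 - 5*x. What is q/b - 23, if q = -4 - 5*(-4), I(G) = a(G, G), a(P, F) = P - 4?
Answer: -3097/135 ≈ -22.941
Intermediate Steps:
a(P, F) = -4 + P
I(G) = -4 + G
b = 270 (b = -9*(-4 + (-1 - 5*5)) = -9*(-4 + (-1 - 25)) = -9*(-4 - 26) = -9*(-30) = 270)
q = 16 (q = -4 + 20 = 16)
q/b - 23 = 16/270 - 23 = 16*(1/270) - 23 = 8/135 - 23 = -3097/135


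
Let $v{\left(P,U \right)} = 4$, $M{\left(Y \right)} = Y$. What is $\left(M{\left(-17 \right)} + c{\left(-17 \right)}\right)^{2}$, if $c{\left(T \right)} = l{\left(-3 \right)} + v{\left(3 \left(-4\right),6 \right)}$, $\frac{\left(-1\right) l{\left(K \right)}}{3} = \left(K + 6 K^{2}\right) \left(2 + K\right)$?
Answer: $19600$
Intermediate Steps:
$l{\left(K \right)} = - 3 \left(2 + K\right) \left(K + 6 K^{2}\right)$ ($l{\left(K \right)} = - 3 \left(K + 6 K^{2}\right) \left(2 + K\right) = - 3 \left(2 + K\right) \left(K + 6 K^{2}\right)$)
$c{\left(T \right)} = 157$ ($c{\left(T \right)} = \left(-3\right) \left(-3\right) \left(2 + 6 \left(-3\right)^{2} + 13 \left(-3\right)\right) + 4 = \left(-3\right) \left(-3\right) \left(2 + 6 \cdot 9 - 39\right) + 4 = \left(-3\right) \left(-3\right) \left(2 + 54 - 39\right) + 4 = \left(-3\right) \left(-3\right) 17 + 4 = 153 + 4 = 157$)
$\left(M{\left(-17 \right)} + c{\left(-17 \right)}\right)^{2} = \left(-17 + 157\right)^{2} = 140^{2} = 19600$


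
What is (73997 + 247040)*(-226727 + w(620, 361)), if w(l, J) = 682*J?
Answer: 6252195575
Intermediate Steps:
(73997 + 247040)*(-226727 + w(620, 361)) = (73997 + 247040)*(-226727 + 682*361) = 321037*(-226727 + 246202) = 321037*19475 = 6252195575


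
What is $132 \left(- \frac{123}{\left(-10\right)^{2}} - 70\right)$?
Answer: $- \frac{235059}{25} \approx -9402.4$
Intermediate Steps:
$132 \left(- \frac{123}{\left(-10\right)^{2}} - 70\right) = 132 \left(- \frac{123}{100} - 70\right) = 132 \left(- \frac{7123}{100}\right) = - \frac{235059}{25}$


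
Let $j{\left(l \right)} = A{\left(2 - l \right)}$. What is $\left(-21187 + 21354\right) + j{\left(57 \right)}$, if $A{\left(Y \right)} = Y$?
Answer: $112$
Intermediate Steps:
$j{\left(l \right)} = 2 - l$
$\left(-21187 + 21354\right) + j{\left(57 \right)} = \left(-21187 + 21354\right) + \left(2 - 57\right) = 167 + \left(2 - 57\right) = 167 - 55 = 112$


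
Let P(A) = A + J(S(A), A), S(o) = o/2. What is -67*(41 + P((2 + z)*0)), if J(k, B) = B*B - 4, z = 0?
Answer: -2479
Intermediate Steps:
S(o) = o/2 (S(o) = o*(½) = o/2)
J(k, B) = -4 + B² (J(k, B) = B² - 4 = -4 + B²)
P(A) = -4 + A + A² (P(A) = A + (-4 + A²) = -4 + A + A²)
-67*(41 + P((2 + z)*0)) = -67*(41 + (-4 + (2 + 0)*0 + ((2 + 0)*0)²)) = -67*(41 + (-4 + 2*0 + (2*0)²)) = -67*(41 + (-4 + 0 + 0²)) = -67*(41 + (-4 + 0 + 0)) = -67*(41 - 4) = -67*37 = -2479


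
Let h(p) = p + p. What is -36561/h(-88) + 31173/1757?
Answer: 69724125/309232 ≈ 225.48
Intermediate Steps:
h(p) = 2*p
-36561/h(-88) + 31173/1757 = -36561/(2*(-88)) + 31173/1757 = -36561/(-176) + 31173*(1/1757) = -36561*(-1/176) + 31173/1757 = 36561/176 + 31173/1757 = 69724125/309232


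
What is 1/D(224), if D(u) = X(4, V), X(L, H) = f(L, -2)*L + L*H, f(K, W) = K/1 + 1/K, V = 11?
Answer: 1/61 ≈ 0.016393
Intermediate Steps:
f(K, W) = K + 1/K (f(K, W) = K*1 + 1/K = K + 1/K)
X(L, H) = H*L + L*(L + 1/L) (X(L, H) = (L + 1/L)*L + L*H = L*(L + 1/L) + H*L = H*L + L*(L + 1/L))
D(u) = 61 (D(u) = 1 + 4² + 11*4 = 1 + 16 + 44 = 61)
1/D(224) = 1/61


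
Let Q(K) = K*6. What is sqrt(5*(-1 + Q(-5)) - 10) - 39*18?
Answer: -702 + I*sqrt(165) ≈ -702.0 + 12.845*I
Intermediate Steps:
Q(K) = 6*K
sqrt(5*(-1 + Q(-5)) - 10) - 39*18 = sqrt(5*(-1 + 6*(-5)) - 10) - 39*18 = sqrt(5*(-1 - 30) - 10) - 702 = sqrt(5*(-31) - 10) - 702 = sqrt(-155 - 10) - 702 = sqrt(-165) - 702 = I*sqrt(165) - 702 = -702 + I*sqrt(165)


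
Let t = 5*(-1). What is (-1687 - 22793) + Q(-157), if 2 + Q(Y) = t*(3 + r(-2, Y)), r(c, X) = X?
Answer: -23712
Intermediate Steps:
t = -5
Q(Y) = -17 - 5*Y (Q(Y) = -2 - 5*(3 + Y) = -2 + (-15 - 5*Y) = -17 - 5*Y)
(-1687 - 22793) + Q(-157) = (-1687 - 22793) + (-17 - 5*(-157)) = -24480 + (-17 + 785) = -24480 + 768 = -23712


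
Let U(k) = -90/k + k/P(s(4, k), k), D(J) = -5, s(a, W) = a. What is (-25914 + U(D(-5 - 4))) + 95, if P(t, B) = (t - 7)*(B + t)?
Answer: -77408/3 ≈ -25803.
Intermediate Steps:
P(t, B) = (-7 + t)*(B + t)
U(k) = -90/k + k/(-12 - 3*k) (U(k) = -90/k + k/(4² - 7*k - 7*4 + k*4) = -90/k + k/(16 - 7*k - 28 + 4*k) = -90/k + k/(-12 - 3*k))
(-25914 + U(D(-5 - 4))) + 95 = (-25914 + (⅓)*(-1080 - 1*(-5)² - 270*(-5))/(-5*(4 - 5))) + 95 = (-25914 + (⅓)*(-⅕)*(-1080 - 1*25 + 1350)/(-1)) + 95 = (-25914 + (⅓)*(-⅕)*(-1)*(-1080 - 25 + 1350)) + 95 = (-25914 + (⅓)*(-⅕)*(-1)*245) + 95 = (-25914 + 49/3) + 95 = -77693/3 + 95 = -77408/3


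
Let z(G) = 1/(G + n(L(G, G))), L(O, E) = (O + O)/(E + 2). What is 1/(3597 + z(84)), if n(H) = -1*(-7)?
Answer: 91/327328 ≈ 0.00027801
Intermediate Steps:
L(O, E) = 2*O/(2 + E) (L(O, E) = (2*O)/(2 + E) = 2*O/(2 + E))
n(H) = 7
z(G) = 1/(7 + G) (z(G) = 1/(G + 7) = 1/(7 + G))
1/(3597 + z(84)) = 1/(3597 + 1/(7 + 84)) = 1/(3597 + 1/91) = 1/(327328/91) = 91/327328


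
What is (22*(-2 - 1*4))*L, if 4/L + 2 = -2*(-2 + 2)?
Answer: 264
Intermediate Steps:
L = -2 (L = 4/(-2 - 2*(-2 + 2)) = 4/(-2 - 2*0) = 4/(-2 + 0) = 4/(-2) = 4*(-½) = -2)
(22*(-2 - 1*4))*L = (22*(-2 - 1*4))*(-2) = (22*(-2 - 4))*(-2) = (22*(-6))*(-2) = -132*(-2) = 264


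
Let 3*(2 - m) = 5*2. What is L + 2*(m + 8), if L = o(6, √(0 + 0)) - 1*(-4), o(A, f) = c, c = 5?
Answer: 67/3 ≈ 22.333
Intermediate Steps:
o(A, f) = 5
m = -4/3 (m = 2 - 5*2/3 = 2 - ⅓*10 = 2 - 10/3 = -4/3 ≈ -1.3333)
L = 9 (L = 5 - 1*(-4) = 5 + 4 = 9)
L + 2*(m + 8) = 9 + 2*(-4/3 + 8) = 9 + 2*(20/3) = 9 + 40/3 = 67/3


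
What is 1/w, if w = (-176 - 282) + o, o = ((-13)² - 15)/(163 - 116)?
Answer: -47/21372 ≈ -0.0021991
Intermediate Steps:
o = 154/47 (o = (169 - 15)/47 = 154*(1/47) = 154/47 ≈ 3.2766)
w = -21372/47 (w = (-176 - 282) + 154/47 = -458 + 154/47 = -21372/47 ≈ -454.72)
1/w = 1/(-21372/47) = -47/21372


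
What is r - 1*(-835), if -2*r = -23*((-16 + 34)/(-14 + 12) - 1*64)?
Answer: -9/2 ≈ -4.5000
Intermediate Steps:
r = -1679/2 (r = -(-23)*((-16 + 34)/(-14 + 12) - 1*64)/2 = -(-23)*(18/(-2) - 64)/2 = -(-23)*(18*(-1/2) - 64)/2 = -(-23)*(-9 - 64)/2 = -(-23)*(-73)/2 = -1/2*1679 = -1679/2 ≈ -839.50)
r - 1*(-835) = -1679/2 - 1*(-835) = -1679/2 + 835 = -9/2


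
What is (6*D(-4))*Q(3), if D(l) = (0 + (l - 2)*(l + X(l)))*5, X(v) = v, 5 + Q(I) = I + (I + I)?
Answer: 5760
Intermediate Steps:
Q(I) = -5 + 3*I (Q(I) = -5 + (I + (I + I)) = -5 + (I + 2*I) = -5 + 3*I)
D(l) = 10*l*(-2 + l) (D(l) = (0 + (l - 2)*(l + l))*5 = (0 + (-2 + l)*(2*l))*5 = (0 + 2*l*(-2 + l))*5 = (2*l*(-2 + l))*5 = 10*l*(-2 + l))
(6*D(-4))*Q(3) = (6*(10*(-4)*(-2 - 4)))*(-5 + 3*3) = (6*(10*(-4)*(-6)))*(-5 + 9) = (6*240)*4 = 1440*4 = 5760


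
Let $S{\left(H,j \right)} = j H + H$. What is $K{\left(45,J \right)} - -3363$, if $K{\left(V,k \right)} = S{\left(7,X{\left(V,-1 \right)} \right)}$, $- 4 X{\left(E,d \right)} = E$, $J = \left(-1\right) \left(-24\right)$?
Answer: $\frac{13165}{4} \approx 3291.3$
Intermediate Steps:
$J = 24$
$X{\left(E,d \right)} = - \frac{E}{4}$
$S{\left(H,j \right)} = H + H j$ ($S{\left(H,j \right)} = H j + H = H + H j$)
$K{\left(V,k \right)} = 7 - \frac{7 V}{4}$ ($K{\left(V,k \right)} = 7 \left(1 - \frac{V}{4}\right) = 7 - \frac{7 V}{4}$)
$K{\left(45,J \right)} - -3363 = \left(7 - \frac{315}{4}\right) - -3363 = \left(7 - \frac{315}{4}\right) + 3363 = - \frac{287}{4} + 3363 = \frac{13165}{4}$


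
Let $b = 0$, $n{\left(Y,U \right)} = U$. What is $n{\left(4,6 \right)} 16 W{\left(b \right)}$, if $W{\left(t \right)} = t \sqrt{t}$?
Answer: $0$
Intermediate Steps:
$W{\left(t \right)} = t^{\frac{3}{2}}$
$n{\left(4,6 \right)} 16 W{\left(b \right)} = 6 \cdot 16 \cdot 0^{\frac{3}{2}} = 96 \cdot 0 = 0$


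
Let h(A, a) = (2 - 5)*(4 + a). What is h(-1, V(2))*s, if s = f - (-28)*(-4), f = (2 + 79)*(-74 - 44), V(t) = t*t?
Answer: 232080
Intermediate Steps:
V(t) = t²
h(A, a) = -12 - 3*a (h(A, a) = -3*(4 + a) = -12 - 3*a)
f = -9558 (f = 81*(-118) = -9558)
s = -9670 (s = -9558 - (-28)*(-4) = -9558 - 1*112 = -9558 - 112 = -9670)
h(-1, V(2))*s = (-12 - 3*2²)*(-9670) = (-12 - 3*4)*(-9670) = (-12 - 12)*(-9670) = -24*(-9670) = 232080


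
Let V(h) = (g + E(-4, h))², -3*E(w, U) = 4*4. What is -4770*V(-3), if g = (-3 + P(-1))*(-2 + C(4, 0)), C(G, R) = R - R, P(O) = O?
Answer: -33920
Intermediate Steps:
C(G, R) = 0
E(w, U) = -16/3 (E(w, U) = -4*4/3 = -⅓*16 = -16/3)
g = 8 (g = (-3 - 1)*(-2 + 0) = -4*(-2) = 8)
V(h) = 64/9 (V(h) = (8 - 16/3)² = (8/3)² = 64/9)
-4770*V(-3) = -4770*64/9 = -33920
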